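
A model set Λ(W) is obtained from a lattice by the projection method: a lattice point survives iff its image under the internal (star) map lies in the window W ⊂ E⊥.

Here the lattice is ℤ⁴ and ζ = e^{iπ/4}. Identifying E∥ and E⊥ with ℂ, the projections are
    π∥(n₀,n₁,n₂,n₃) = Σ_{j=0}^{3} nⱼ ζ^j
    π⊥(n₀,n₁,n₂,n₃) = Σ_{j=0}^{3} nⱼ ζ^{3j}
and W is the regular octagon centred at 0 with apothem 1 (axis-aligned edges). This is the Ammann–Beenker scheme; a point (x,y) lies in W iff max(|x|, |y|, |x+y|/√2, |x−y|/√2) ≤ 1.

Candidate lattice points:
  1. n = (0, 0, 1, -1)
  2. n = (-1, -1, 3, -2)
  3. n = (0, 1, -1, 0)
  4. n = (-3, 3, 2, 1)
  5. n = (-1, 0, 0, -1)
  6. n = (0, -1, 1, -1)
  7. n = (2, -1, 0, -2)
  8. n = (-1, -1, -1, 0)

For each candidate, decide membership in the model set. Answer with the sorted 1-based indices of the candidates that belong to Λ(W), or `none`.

π⊥(n) = n₀ + n₁ζ³ + n₂ζ⁶ + n₃ζ⁹ where ζ = e^{iπ/4}.
#1 (0, 0, 1, -1): internal (-0.70711, -1.70711); octagon support 1.70711 vs apothem 1 → ∉ W
#2 (-1, -1, 3, -2): internal (-1.70711, -5.12132); octagon support 5.12132 vs apothem 1 → ∉ W
#3 (0, 1, -1, 0): internal (-0.70711, 1.70711); octagon support 1.70711 vs apothem 1 → ∉ W
#4 (-3, 3, 2, 1): internal (-4.41421, 0.82843); octagon support 4.41421 vs apothem 1 → ∉ W
#5 (-1, 0, 0, -1): internal (-1.70711, -0.70711); octagon support 1.70711 vs apothem 1 → ∉ W
#6 (0, -1, 1, -1): internal (0.00000, -2.41421); octagon support 2.41421 vs apothem 1 → ∉ W
#7 (2, -1, 0, -2): internal (1.29289, -2.12132); octagon support 2.41421 vs apothem 1 → ∉ W
#8 (-1, -1, -1, 0): internal (-0.29289, 0.29289); octagon support 0.41421 vs apothem 1 → ∈ W

8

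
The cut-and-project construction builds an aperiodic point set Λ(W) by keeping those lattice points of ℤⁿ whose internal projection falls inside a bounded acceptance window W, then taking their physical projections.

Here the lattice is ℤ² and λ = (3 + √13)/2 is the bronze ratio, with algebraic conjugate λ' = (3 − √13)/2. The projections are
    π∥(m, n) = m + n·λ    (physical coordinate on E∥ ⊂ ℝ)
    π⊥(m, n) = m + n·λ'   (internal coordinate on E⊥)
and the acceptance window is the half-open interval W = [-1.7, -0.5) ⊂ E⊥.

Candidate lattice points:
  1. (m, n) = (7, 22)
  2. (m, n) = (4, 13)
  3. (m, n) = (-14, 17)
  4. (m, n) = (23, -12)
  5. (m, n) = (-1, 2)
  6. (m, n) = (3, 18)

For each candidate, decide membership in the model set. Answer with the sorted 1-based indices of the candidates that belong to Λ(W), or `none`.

λ' = (3−√13)/2 ≈ -0.302776.
#1 (7,22): internal coord 7 + (22)·λ' = +0.338936; +0.338936 ∉ [-1.7, -0.5) → out
#2 (4,13): internal coord 4 + (13)·λ' = +0.063917; +0.063917 ∉ [-1.7, -0.5) → out
#3 (-14,17): internal coord -14 + (17)·λ' = -19.147186; -19.147186 ∉ [-1.7, -0.5) → out
#4 (23,-12): internal coord 23 + (-12)·λ' = +26.633308; +26.633308 ∉ [-1.7, -0.5) → out
#5 (-1,2): internal coord -1 + (2)·λ' = -1.605551; -1.605551 ∈ [-1.7, -0.5) → IN Λ
#6 (3,18): internal coord 3 + (18)·λ' = -2.449961; -2.449961 ∉ [-1.7, -0.5) → out

5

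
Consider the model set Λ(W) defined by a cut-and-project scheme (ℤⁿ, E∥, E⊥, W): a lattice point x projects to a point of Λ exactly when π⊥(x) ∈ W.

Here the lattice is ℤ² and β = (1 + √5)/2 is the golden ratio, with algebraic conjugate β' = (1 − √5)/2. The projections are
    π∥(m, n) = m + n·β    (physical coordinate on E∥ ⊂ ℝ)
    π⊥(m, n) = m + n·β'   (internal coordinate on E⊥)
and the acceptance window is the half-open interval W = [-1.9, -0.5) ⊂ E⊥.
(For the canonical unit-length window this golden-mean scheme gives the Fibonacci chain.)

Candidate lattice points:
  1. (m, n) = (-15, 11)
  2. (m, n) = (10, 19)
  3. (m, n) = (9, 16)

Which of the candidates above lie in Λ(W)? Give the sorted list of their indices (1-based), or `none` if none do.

2, 3

β' = (1−√5)/2 ≈ -0.618034.
#1 (-15,11): internal coord -15 + (11)·β' = -21.798374; -21.798374 ∉ [-1.9, -0.5) → out
#2 (10,19): internal coord 10 + (19)·β' = -1.742646; -1.742646 ∈ [-1.9, -0.5) → IN Λ
#3 (9,16): internal coord 9 + (16)·β' = -0.888544; -0.888544 ∈ [-1.9, -0.5) → IN Λ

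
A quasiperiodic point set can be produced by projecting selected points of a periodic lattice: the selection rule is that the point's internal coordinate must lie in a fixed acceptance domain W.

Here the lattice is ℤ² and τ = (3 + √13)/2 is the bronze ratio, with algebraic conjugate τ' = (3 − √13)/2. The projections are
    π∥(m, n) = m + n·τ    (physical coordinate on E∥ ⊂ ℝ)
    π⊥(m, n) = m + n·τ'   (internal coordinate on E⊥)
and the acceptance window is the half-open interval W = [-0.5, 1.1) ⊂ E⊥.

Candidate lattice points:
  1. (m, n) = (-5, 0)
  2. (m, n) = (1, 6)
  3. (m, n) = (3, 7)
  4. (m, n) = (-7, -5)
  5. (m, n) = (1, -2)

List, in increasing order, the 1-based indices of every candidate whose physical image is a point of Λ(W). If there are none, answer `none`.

Compute τ' = (3−√13)/2 = -0.3028, so π⊥(m,n) = m -0.3028·n.
candidate 1: (m,n)=(-5,0) → π∥ = -5+0·τ ≈ -5.0000, π⊥ = -5+0·τ' ≈ -5.0000 ∉ [-0.5, 1.1) ⇒ out
candidate 2: (m,n)=(1,6) → π∥ = 1+6·τ ≈ 20.8167, π⊥ = 1+6·τ' ≈ -0.8167 ∉ [-0.5, 1.1) ⇒ out
candidate 3: (m,n)=(3,7) → π∥ = 3+7·τ ≈ 26.1194, π⊥ = 3+7·τ' ≈ 0.8806 ∈ [-0.5, 1.1) ⇒ IN Λ
candidate 4: (m,n)=(-7,-5) → π∥ = -7-5·τ ≈ -23.5139, π⊥ = -7-5·τ' ≈ -5.4861 ∉ [-0.5, 1.1) ⇒ out
candidate 5: (m,n)=(1,-2) → π∥ = 1-2·τ ≈ -5.6056, π⊥ = 1-2·τ' ≈ 1.6056 ∉ [-0.5, 1.1) ⇒ out

3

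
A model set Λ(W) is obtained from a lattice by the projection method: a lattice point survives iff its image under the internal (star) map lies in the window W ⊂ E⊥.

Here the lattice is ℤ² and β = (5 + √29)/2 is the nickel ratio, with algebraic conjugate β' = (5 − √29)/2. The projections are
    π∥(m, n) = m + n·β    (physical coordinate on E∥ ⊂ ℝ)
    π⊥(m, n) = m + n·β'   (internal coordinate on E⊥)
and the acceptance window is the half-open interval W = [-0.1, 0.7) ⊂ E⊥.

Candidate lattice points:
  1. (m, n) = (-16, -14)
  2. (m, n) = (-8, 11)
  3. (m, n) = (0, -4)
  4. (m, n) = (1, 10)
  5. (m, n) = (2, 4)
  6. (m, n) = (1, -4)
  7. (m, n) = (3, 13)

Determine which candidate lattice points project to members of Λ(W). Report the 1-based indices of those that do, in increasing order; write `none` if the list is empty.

7

Compute β' = (5−√29)/2 = -0.19258, so π⊥(m,n) = m -0.19258·n.
#1 (-16,-14): internal coord -16 + (-14)·β' = -13.30385; -13.30385 ∉ [-0.1, 0.7) → out
#2 (-8,11): internal coord -8 + (11)·β' = -10.11841; -10.11841 ∉ [-0.1, 0.7) → out
#3 (0,-4): internal coord 0 + (-4)·β' = +0.77033; +0.77033 ∉ [-0.1, 0.7) → out
#4 (1,10): internal coord 1 + (10)·β' = -0.92582; -0.92582 ∉ [-0.1, 0.7) → out
#5 (2,4): internal coord 2 + (4)·β' = +1.22967; +1.22967 ∉ [-0.1, 0.7) → out
#6 (1,-4): internal coord 1 + (-4)·β' = +1.77033; +1.77033 ∉ [-0.1, 0.7) → out
#7 (3,13): internal coord 3 + (13)·β' = +0.49643; +0.49643 ∈ [-0.1, 0.7) → IN Λ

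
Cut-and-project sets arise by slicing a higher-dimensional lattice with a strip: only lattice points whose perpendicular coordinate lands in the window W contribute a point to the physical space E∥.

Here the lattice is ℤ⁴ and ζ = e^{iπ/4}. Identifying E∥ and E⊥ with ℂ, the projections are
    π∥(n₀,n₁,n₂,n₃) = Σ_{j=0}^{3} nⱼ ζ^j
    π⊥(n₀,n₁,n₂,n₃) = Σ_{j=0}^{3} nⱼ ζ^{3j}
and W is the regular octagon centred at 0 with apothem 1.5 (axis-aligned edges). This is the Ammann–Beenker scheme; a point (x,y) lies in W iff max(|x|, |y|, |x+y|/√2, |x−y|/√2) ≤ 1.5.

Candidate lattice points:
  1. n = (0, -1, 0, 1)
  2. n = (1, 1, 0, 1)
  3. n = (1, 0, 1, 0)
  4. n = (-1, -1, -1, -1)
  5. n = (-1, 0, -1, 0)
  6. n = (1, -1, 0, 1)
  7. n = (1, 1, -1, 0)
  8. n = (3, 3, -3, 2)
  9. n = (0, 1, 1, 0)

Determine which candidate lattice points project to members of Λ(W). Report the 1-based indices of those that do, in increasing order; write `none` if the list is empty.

π⊥(n) = n₀ + n₁ζ³ + n₂ζ⁶ + n₃ζ⁹ where ζ = e^{iπ/4}.
candidate 1: n = (0, -1, 0, 1) → π⊥ ≈ (+1.4142, +0.0000); max(|x|,|y|,|x±y|/√2) = 1.4142 ≤ 1.5 ⇒ ∈ W
candidate 2: n = (1, 1, 0, 1) → π⊥ ≈ (+1.0000, +1.4142); max(|x|,|y|,|x±y|/√2) = 1.7071 > 1.5 ⇒ ∉ W
candidate 3: n = (1, 0, 1, 0) → π⊥ ≈ (+1.0000, -1.0000); max(|x|,|y|,|x±y|/√2) = 1.4142 ≤ 1.5 ⇒ ∈ W
candidate 4: n = (-1, -1, -1, -1) → π⊥ ≈ (-1.0000, -0.4142); max(|x|,|y|,|x±y|/√2) = 1.0000 ≤ 1.5 ⇒ ∈ W
candidate 5: n = (-1, 0, -1, 0) → π⊥ ≈ (-1.0000, +1.0000); max(|x|,|y|,|x±y|/√2) = 1.4142 ≤ 1.5 ⇒ ∈ W
candidate 6: n = (1, -1, 0, 1) → π⊥ ≈ (+2.4142, +0.0000); max(|x|,|y|,|x±y|/√2) = 2.4142 > 1.5 ⇒ ∉ W
candidate 7: n = (1, 1, -1, 0) → π⊥ ≈ (+0.2929, +1.7071); max(|x|,|y|,|x±y|/√2) = 1.7071 > 1.5 ⇒ ∉ W
candidate 8: n = (3, 3, -3, 2) → π⊥ ≈ (+2.2929, +6.5355); max(|x|,|y|,|x±y|/√2) = 6.5355 > 1.5 ⇒ ∉ W
candidate 9: n = (0, 1, 1, 0) → π⊥ ≈ (-0.7071, -0.2929); max(|x|,|y|,|x±y|/√2) = 0.7071 ≤ 1.5 ⇒ ∈ W

1, 3, 4, 5, 9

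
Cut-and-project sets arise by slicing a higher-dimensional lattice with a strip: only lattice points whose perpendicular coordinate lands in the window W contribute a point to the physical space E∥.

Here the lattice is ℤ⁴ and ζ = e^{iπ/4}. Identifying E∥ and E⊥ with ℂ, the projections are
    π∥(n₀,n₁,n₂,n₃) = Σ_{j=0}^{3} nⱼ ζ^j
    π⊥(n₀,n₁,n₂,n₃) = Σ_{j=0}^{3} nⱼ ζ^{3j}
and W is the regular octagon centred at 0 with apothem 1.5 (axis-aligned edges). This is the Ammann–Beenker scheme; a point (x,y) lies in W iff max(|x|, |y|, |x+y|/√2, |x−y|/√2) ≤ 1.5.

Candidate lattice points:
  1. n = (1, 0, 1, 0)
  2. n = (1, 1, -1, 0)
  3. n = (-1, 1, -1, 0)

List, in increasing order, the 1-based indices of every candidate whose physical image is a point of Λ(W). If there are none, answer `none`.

1

π⊥(n) = n₀ + n₁ζ³ + n₂ζ⁶ + n₃ζ⁹ where ζ = e^{iπ/4}.
#1 (1, 0, 1, 0): internal (1.000000, -1.000000); octagon support 1.414214 vs apothem 1.5 → ∈ W
#2 (1, 1, -1, 0): internal (0.292893, 1.707107); octagon support 1.707107 vs apothem 1.5 → ∉ W
#3 (-1, 1, -1, 0): internal (-1.707107, 1.707107); octagon support 2.414214 vs apothem 1.5 → ∉ W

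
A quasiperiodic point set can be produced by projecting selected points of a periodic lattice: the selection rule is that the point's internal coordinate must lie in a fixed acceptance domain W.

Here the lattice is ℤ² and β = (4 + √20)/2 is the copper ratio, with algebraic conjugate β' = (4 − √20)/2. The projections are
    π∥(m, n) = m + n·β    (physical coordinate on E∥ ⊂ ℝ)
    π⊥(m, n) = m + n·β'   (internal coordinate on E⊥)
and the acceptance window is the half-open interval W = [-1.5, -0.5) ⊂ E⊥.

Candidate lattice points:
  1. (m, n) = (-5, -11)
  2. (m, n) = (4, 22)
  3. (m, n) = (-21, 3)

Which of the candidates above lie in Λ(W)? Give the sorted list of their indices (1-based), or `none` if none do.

β' = (4−√20)/2 ≈ -0.23607.
[1] lift (-5,-11): star map gives -2.40325; window check -1.5 ≤ -2.40325 < -0.5 is false → out
[2] lift (4,22): star map gives -1.19350; window check -1.5 ≤ -1.19350 < -0.5 is true → IN Λ
[3] lift (-21,3): star map gives -21.70820; window check -1.5 ≤ -21.70820 < -0.5 is false → out

2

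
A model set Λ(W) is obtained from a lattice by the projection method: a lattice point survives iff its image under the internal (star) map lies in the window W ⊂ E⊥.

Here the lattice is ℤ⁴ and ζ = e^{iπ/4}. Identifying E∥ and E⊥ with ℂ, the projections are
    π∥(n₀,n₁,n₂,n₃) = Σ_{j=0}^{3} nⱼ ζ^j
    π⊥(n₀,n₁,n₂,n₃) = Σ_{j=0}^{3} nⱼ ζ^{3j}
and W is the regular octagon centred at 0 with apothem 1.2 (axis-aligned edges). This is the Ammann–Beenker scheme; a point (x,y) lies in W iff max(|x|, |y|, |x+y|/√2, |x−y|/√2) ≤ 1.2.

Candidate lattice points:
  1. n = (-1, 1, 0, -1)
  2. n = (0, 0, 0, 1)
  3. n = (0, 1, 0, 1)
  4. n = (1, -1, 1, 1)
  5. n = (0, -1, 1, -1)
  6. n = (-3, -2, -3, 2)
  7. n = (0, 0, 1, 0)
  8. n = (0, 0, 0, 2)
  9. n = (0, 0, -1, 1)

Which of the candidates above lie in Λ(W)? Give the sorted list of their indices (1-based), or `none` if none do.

π⊥(n) = n₀ + n₁ζ³ + n₂ζ⁶ + n₃ζ⁹ where ζ = e^{iπ/4}.
candidate 1: n = (-1, 1, 0, -1) → π⊥ ≈ (-2.414214, +0.000000); max(|x|,|y|,|x±y|/√2) = 2.414214 > 1.2 ⇒ ∉ W
candidate 2: n = (0, 0, 0, 1) → π⊥ ≈ (+0.707107, +0.707107); max(|x|,|y|,|x±y|/√2) = 1.000000 ≤ 1.2 ⇒ ∈ W
candidate 3: n = (0, 1, 0, 1) → π⊥ ≈ (+0.000000, +1.414214); max(|x|,|y|,|x±y|/√2) = 1.414214 > 1.2 ⇒ ∉ W
candidate 4: n = (1, -1, 1, 1) → π⊥ ≈ (+2.414214, -1.000000); max(|x|,|y|,|x±y|/√2) = 2.414214 > 1.2 ⇒ ∉ W
candidate 5: n = (0, -1, 1, -1) → π⊥ ≈ (+0.000000, -2.414214); max(|x|,|y|,|x±y|/√2) = 2.414214 > 1.2 ⇒ ∉ W
candidate 6: n = (-3, -2, -3, 2) → π⊥ ≈ (-0.171573, +3.000000); max(|x|,|y|,|x±y|/√2) = 3.000000 > 1.2 ⇒ ∉ W
candidate 7: n = (0, 0, 1, 0) → π⊥ ≈ (+0.000000, -1.000000); max(|x|,|y|,|x±y|/√2) = 1.000000 ≤ 1.2 ⇒ ∈ W
candidate 8: n = (0, 0, 0, 2) → π⊥ ≈ (+1.414214, +1.414214); max(|x|,|y|,|x±y|/√2) = 2.000000 > 1.2 ⇒ ∉ W
candidate 9: n = (0, 0, -1, 1) → π⊥ ≈ (+0.707107, +1.707107); max(|x|,|y|,|x±y|/√2) = 1.707107 > 1.2 ⇒ ∉ W

2, 7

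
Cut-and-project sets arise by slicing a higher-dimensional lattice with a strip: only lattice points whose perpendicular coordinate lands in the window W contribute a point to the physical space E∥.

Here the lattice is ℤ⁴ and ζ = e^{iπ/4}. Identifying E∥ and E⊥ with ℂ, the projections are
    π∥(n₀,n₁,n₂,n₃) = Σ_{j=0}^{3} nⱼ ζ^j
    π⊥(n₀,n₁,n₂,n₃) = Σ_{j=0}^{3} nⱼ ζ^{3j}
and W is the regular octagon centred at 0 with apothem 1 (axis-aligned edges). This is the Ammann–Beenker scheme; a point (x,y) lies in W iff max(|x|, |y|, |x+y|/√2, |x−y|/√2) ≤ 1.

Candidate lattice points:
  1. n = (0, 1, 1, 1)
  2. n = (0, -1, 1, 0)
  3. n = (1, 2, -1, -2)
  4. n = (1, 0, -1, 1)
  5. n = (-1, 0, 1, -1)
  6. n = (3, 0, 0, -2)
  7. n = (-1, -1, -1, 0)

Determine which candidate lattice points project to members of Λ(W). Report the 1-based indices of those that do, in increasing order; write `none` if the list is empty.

With ζ = e^{iπ/4} the internal vectors are ζ^0,ζ^3,ζ^6,ζ^9.
#1 (0, 1, 1, 1): internal (0.0000, 0.4142); octagon support 0.4142 vs apothem 1 → ∈ W
#2 (0, -1, 1, 0): internal (0.7071, -1.7071); octagon support 1.7071 vs apothem 1 → ∉ W
#3 (1, 2, -1, -2): internal (-1.8284, 1.0000); octagon support 2.0000 vs apothem 1 → ∉ W
#4 (1, 0, -1, 1): internal (1.7071, 1.7071); octagon support 2.4142 vs apothem 1 → ∉ W
#5 (-1, 0, 1, -1): internal (-1.7071, -1.7071); octagon support 2.4142 vs apothem 1 → ∉ W
#6 (3, 0, 0, -2): internal (1.5858, -1.4142); octagon support 2.1213 vs apothem 1 → ∉ W
#7 (-1, -1, -1, 0): internal (-0.2929, 0.2929); octagon support 0.4142 vs apothem 1 → ∈ W

1, 7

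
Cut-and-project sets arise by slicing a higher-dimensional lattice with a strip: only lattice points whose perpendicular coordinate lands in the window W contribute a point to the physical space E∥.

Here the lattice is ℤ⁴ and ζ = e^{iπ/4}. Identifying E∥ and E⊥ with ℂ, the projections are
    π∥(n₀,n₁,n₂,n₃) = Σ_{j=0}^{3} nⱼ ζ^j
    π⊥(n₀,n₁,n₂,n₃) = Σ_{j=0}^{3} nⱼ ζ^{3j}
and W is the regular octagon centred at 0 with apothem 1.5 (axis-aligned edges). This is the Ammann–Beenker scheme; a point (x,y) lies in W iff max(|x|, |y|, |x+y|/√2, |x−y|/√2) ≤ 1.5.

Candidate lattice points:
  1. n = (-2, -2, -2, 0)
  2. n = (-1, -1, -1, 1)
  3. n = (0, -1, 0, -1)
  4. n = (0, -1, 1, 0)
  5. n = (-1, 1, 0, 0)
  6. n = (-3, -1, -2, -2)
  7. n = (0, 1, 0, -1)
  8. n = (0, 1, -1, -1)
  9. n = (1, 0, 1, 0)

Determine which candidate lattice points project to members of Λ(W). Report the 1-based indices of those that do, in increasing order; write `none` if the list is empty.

π⊥(n) = n₀ + n₁ζ³ + n₂ζ⁶ + n₃ζ⁹ where ζ = e^{iπ/4}.
#1 (-2, -2, -2, 0): internal (-0.5858, 0.5858); octagon support 0.8284 vs apothem 1.5 → ∈ W
#2 (-1, -1, -1, 1): internal (0.4142, 1.0000); octagon support 1.0000 vs apothem 1.5 → ∈ W
#3 (0, -1, 0, -1): internal (0.0000, -1.4142); octagon support 1.4142 vs apothem 1.5 → ∈ W
#4 (0, -1, 1, 0): internal (0.7071, -1.7071); octagon support 1.7071 vs apothem 1.5 → ∉ W
#5 (-1, 1, 0, 0): internal (-1.7071, 0.7071); octagon support 1.7071 vs apothem 1.5 → ∉ W
#6 (-3, -1, -2, -2): internal (-3.7071, -0.1213); octagon support 3.7071 vs apothem 1.5 → ∉ W
#7 (0, 1, 0, -1): internal (-1.4142, 0.0000); octagon support 1.4142 vs apothem 1.5 → ∈ W
#8 (0, 1, -1, -1): internal (-1.4142, 1.0000); octagon support 1.7071 vs apothem 1.5 → ∉ W
#9 (1, 0, 1, 0): internal (1.0000, -1.0000); octagon support 1.4142 vs apothem 1.5 → ∈ W

1, 2, 3, 7, 9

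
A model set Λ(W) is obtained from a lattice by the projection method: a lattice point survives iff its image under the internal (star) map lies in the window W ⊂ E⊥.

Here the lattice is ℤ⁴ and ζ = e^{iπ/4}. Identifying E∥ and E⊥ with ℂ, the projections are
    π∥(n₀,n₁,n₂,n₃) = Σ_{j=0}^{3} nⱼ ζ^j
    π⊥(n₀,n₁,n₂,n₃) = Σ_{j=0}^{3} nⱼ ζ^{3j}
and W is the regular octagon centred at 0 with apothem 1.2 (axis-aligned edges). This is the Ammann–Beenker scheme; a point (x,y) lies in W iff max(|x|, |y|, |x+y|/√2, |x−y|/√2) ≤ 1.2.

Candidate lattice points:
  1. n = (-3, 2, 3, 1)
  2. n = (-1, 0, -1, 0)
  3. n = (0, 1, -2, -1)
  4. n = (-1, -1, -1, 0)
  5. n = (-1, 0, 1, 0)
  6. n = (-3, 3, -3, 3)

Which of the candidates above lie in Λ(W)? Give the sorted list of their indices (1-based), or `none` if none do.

4

Internal map: ζ^{3j} for j=0..3 gives (1,0), (−√2/2,√2/2), (0,−1), (√2/2,√2/2).
#1 (-3, 2, 3, 1): internal (-3.7071, -0.8787); octagon support 3.7071 vs apothem 1.2 → ∉ W
#2 (-1, 0, -1, 0): internal (-1.0000, 1.0000); octagon support 1.4142 vs apothem 1.2 → ∉ W
#3 (0, 1, -2, -1): internal (-1.4142, 2.0000); octagon support 2.4142 vs apothem 1.2 → ∉ W
#4 (-1, -1, -1, 0): internal (-0.2929, 0.2929); octagon support 0.4142 vs apothem 1.2 → ∈ W
#5 (-1, 0, 1, 0): internal (-1.0000, -1.0000); octagon support 1.4142 vs apothem 1.2 → ∉ W
#6 (-3, 3, -3, 3): internal (-3.0000, 7.2426); octagon support 7.2426 vs apothem 1.2 → ∉ W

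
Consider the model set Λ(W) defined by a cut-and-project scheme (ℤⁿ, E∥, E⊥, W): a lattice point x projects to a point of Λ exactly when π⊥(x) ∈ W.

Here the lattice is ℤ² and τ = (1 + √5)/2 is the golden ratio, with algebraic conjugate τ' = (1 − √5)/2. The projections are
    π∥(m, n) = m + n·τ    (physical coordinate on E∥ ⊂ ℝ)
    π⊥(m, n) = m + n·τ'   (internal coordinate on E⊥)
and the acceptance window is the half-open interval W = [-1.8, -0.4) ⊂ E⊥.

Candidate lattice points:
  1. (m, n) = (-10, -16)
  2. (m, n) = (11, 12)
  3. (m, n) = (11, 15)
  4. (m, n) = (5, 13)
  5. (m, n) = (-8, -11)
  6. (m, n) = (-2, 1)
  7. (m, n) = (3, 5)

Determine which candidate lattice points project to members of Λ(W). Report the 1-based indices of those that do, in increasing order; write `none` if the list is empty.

5

τ' = (1−√5)/2 ≈ -0.6180.
#1 (-10,-16): internal coord -10 + (-16)·τ' = -0.1115; -0.1115 ∉ [-1.8, -0.4) → out
#2 (11,12): internal coord 11 + (12)·τ' = +3.5836; +3.5836 ∉ [-1.8, -0.4) → out
#3 (11,15): internal coord 11 + (15)·τ' = +1.7295; +1.7295 ∉ [-1.8, -0.4) → out
#4 (5,13): internal coord 5 + (13)·τ' = -3.0344; -3.0344 ∉ [-1.8, -0.4) → out
#5 (-8,-11): internal coord -8 + (-11)·τ' = -1.2016; -1.2016 ∈ [-1.8, -0.4) → IN Λ
#6 (-2,1): internal coord -2 + (1)·τ' = -2.6180; -2.6180 ∉ [-1.8, -0.4) → out
#7 (3,5): internal coord 3 + (5)·τ' = -0.0902; -0.0902 ∉ [-1.8, -0.4) → out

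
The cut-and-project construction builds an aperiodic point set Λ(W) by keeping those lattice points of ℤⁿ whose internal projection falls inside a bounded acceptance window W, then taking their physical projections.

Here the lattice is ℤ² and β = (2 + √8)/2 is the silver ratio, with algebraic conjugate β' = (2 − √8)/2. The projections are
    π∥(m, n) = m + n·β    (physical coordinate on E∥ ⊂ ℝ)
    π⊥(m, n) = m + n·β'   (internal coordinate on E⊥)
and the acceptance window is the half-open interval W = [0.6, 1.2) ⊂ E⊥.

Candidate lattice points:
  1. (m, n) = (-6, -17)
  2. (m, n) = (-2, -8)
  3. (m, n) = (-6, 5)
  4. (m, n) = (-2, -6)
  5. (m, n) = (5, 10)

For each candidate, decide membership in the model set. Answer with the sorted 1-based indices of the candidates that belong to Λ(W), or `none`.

Numerically β ≈ 2.414214 and β' = −1/β ≈ -0.414214.
candidate 1: (m,n)=(-6,-17) → π∥ = -6-17·β ≈ -47.041631, π⊥ = -6-17·β' ≈ 1.041631 ∈ [0.6, 1.2) ⇒ IN Λ
candidate 2: (m,n)=(-2,-8) → π∥ = -2-8·β ≈ -21.313708, π⊥ = -2-8·β' ≈ 1.313708 ∉ [0.6, 1.2) ⇒ out
candidate 3: (m,n)=(-6,5) → π∥ = -6+5·β ≈ 6.071068, π⊥ = -6+5·β' ≈ -8.071068 ∉ [0.6, 1.2) ⇒ out
candidate 4: (m,n)=(-2,-6) → π∥ = -2-6·β ≈ -16.485281, π⊥ = -2-6·β' ≈ 0.485281 ∉ [0.6, 1.2) ⇒ out
candidate 5: (m,n)=(5,10) → π∥ = 5+10·β ≈ 29.142136, π⊥ = 5+10·β' ≈ 0.857864 ∈ [0.6, 1.2) ⇒ IN Λ

1, 5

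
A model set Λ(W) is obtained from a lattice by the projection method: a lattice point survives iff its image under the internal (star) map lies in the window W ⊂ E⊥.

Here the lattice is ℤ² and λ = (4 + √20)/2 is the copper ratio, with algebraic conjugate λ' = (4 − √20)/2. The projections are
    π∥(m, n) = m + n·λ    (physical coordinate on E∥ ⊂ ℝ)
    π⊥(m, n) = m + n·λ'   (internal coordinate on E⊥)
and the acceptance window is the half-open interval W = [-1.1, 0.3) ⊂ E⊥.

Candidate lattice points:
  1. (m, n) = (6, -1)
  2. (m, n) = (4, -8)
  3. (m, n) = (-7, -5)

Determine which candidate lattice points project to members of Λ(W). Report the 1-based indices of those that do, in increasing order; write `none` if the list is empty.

Compute λ' = (4−√20)/2 = -0.236068, so π⊥(m,n) = m -0.236068·n.
[1] lift (6,-1): star map gives 6.236068; window check -1.1 ≤ 6.236068 < 0.3 is false → out
[2] lift (4,-8): star map gives 5.888544; window check -1.1 ≤ 5.888544 < 0.3 is false → out
[3] lift (-7,-5): star map gives -5.819660; window check -1.1 ≤ -5.819660 < 0.3 is false → out

none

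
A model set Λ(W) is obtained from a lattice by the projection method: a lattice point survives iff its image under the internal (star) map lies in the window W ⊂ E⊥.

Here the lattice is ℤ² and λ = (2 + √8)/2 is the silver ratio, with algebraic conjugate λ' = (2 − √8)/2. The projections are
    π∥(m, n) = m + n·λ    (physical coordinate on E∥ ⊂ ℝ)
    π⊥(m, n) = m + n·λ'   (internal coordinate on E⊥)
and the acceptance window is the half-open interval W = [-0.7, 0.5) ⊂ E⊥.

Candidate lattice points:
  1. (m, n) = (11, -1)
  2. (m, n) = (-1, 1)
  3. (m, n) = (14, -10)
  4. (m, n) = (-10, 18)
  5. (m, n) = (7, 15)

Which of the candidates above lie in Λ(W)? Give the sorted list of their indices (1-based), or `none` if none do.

Numerically λ ≈ 2.414214 and λ' = −1/λ ≈ -0.414214.
#1 (11,-1): internal coord 11 + (-1)·λ' = +11.414214; +11.414214 ∉ [-0.7, 0.5) → out
#2 (-1,1): internal coord -1 + (1)·λ' = -1.414214; -1.414214 ∉ [-0.7, 0.5) → out
#3 (14,-10): internal coord 14 + (-10)·λ' = +18.142136; +18.142136 ∉ [-0.7, 0.5) → out
#4 (-10,18): internal coord -10 + (18)·λ' = -17.455844; -17.455844 ∉ [-0.7, 0.5) → out
#5 (7,15): internal coord 7 + (15)·λ' = +0.786797; +0.786797 ∉ [-0.7, 0.5) → out

none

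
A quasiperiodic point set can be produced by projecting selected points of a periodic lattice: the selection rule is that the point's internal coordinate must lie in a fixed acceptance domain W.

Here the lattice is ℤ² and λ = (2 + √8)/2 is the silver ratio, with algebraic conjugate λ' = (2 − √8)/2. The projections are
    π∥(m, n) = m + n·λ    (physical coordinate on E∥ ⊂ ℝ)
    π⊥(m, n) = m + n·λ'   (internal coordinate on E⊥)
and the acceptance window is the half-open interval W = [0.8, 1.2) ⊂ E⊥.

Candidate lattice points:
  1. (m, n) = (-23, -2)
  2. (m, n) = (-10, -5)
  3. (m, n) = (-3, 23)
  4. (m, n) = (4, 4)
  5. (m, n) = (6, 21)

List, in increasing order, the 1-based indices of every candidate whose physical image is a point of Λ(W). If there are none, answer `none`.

none

Numerically λ ≈ 2.4142 and λ' = −1/λ ≈ -0.4142.
[1] lift (-23,-2): star map gives -22.1716; window check 0.8 ≤ -22.1716 < 1.2 is false → out
[2] lift (-10,-5): star map gives -7.9289; window check 0.8 ≤ -7.9289 < 1.2 is false → out
[3] lift (-3,23): star map gives -12.5269; window check 0.8 ≤ -12.5269 < 1.2 is false → out
[4] lift (4,4): star map gives 2.3431; window check 0.8 ≤ 2.3431 < 1.2 is false → out
[5] lift (6,21): star map gives -2.6985; window check 0.8 ≤ -2.6985 < 1.2 is false → out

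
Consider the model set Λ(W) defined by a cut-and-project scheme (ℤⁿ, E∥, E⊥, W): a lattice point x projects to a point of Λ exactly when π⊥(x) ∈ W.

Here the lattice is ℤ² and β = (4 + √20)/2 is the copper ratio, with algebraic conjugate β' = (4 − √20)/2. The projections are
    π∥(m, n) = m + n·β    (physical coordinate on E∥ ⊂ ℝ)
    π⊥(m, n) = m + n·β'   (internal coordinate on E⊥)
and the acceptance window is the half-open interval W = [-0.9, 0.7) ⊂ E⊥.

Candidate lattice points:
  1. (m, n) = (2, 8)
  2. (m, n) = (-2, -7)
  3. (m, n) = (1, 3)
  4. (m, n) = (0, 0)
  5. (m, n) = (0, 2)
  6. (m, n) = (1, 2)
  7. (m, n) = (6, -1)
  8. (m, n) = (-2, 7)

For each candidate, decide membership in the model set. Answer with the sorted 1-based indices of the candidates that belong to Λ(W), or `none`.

Numerically β ≈ 4.2361 and β' = −1/β ≈ -0.2361.
candidate 1: (m,n)=(2,8) → π∥ = 2+8·β ≈ 35.8885, π⊥ = 2+8·β' ≈ 0.1115 ∈ [-0.9, 0.7) ⇒ IN Λ
candidate 2: (m,n)=(-2,-7) → π∥ = -2-7·β ≈ -31.6525, π⊥ = -2-7·β' ≈ -0.3475 ∈ [-0.9, 0.7) ⇒ IN Λ
candidate 3: (m,n)=(1,3) → π∥ = 1+3·β ≈ 13.7082, π⊥ = 1+3·β' ≈ 0.2918 ∈ [-0.9, 0.7) ⇒ IN Λ
candidate 4: (m,n)=(0,0) → π∥ = 0+0·β ≈ 0.0000, π⊥ = 0+0·β' ≈ 0.0000 ∈ [-0.9, 0.7) ⇒ IN Λ
candidate 5: (m,n)=(0,2) → π∥ = 0+2·β ≈ 8.4721, π⊥ = 0+2·β' ≈ -0.4721 ∈ [-0.9, 0.7) ⇒ IN Λ
candidate 6: (m,n)=(1,2) → π∥ = 1+2·β ≈ 9.4721, π⊥ = 1+2·β' ≈ 0.5279 ∈ [-0.9, 0.7) ⇒ IN Λ
candidate 7: (m,n)=(6,-1) → π∥ = 6-1·β ≈ 1.7639, π⊥ = 6-1·β' ≈ 6.2361 ∉ [-0.9, 0.7) ⇒ out
candidate 8: (m,n)=(-2,7) → π∥ = -2+7·β ≈ 27.6525, π⊥ = -2+7·β' ≈ -3.6525 ∉ [-0.9, 0.7) ⇒ out

1, 2, 3, 4, 5, 6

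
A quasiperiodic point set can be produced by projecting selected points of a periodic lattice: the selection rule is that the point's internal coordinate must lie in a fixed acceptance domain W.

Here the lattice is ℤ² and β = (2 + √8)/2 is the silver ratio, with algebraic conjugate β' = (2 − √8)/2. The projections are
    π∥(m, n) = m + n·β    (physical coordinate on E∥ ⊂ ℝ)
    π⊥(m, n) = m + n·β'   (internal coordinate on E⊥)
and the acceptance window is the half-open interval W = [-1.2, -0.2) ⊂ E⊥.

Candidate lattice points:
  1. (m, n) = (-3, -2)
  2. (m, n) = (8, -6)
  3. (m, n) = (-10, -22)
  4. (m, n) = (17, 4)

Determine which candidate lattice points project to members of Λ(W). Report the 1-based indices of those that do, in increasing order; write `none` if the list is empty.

3

Numerically β ≈ 2.4142 and β' = −1/β ≈ -0.4142.
candidate 1: (m,n)=(-3,-2) → π∥ = -3-2·β ≈ -7.8284, π⊥ = -3-2·β' ≈ -2.1716 ∉ [-1.2, -0.2) ⇒ out
candidate 2: (m,n)=(8,-6) → π∥ = 8-6·β ≈ -6.4853, π⊥ = 8-6·β' ≈ 10.4853 ∉ [-1.2, -0.2) ⇒ out
candidate 3: (m,n)=(-10,-22) → π∥ = -10-22·β ≈ -63.1127, π⊥ = -10-22·β' ≈ -0.8873 ∈ [-1.2, -0.2) ⇒ IN Λ
candidate 4: (m,n)=(17,4) → π∥ = 17+4·β ≈ 26.6569, π⊥ = 17+4·β' ≈ 15.3431 ∉ [-1.2, -0.2) ⇒ out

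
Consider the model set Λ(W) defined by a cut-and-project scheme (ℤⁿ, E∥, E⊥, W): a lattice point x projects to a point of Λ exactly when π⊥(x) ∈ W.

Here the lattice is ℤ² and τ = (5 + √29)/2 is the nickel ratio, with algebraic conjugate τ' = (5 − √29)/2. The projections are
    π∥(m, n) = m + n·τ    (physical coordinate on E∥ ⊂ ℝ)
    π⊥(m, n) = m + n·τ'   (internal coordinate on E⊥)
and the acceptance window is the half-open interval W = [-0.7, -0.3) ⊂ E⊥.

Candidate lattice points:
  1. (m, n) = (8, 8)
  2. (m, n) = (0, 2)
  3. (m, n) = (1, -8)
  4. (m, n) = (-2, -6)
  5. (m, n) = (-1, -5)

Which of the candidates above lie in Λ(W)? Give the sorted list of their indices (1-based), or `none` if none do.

τ' = (5−√29)/2 ≈ -0.192582.
[1] lift (8,8): star map gives 6.459341; window check -0.7 ≤ 6.459341 < -0.3 is false → out
[2] lift (0,2): star map gives -0.385165; window check -0.7 ≤ -0.385165 < -0.3 is true → IN Λ
[3] lift (1,-8): star map gives 2.540659; window check -0.7 ≤ 2.540659 < -0.3 is false → out
[4] lift (-2,-6): star map gives -0.844506; window check -0.7 ≤ -0.844506 < -0.3 is false → out
[5] lift (-1,-5): star map gives -0.037088; window check -0.7 ≤ -0.037088 < -0.3 is false → out

2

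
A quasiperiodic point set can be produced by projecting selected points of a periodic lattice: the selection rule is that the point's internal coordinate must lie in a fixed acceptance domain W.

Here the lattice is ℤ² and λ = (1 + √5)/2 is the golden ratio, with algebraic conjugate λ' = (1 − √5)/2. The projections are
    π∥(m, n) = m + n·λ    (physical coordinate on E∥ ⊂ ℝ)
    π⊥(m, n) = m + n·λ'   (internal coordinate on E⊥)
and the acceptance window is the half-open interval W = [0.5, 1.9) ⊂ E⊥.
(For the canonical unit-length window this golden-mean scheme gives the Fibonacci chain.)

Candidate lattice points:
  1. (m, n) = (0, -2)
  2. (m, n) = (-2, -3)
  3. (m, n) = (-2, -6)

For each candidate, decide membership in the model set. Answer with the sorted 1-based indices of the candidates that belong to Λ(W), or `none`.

1, 3

Numerically λ ≈ 1.61803 and λ' = −1/λ ≈ -0.61803.
[1] lift (0,-2): star map gives 1.23607; window check 0.5 ≤ 1.23607 < 1.9 is true → IN Λ
[2] lift (-2,-3): star map gives -0.14590; window check 0.5 ≤ -0.14590 < 1.9 is false → out
[3] lift (-2,-6): star map gives 1.70820; window check 0.5 ≤ 1.70820 < 1.9 is true → IN Λ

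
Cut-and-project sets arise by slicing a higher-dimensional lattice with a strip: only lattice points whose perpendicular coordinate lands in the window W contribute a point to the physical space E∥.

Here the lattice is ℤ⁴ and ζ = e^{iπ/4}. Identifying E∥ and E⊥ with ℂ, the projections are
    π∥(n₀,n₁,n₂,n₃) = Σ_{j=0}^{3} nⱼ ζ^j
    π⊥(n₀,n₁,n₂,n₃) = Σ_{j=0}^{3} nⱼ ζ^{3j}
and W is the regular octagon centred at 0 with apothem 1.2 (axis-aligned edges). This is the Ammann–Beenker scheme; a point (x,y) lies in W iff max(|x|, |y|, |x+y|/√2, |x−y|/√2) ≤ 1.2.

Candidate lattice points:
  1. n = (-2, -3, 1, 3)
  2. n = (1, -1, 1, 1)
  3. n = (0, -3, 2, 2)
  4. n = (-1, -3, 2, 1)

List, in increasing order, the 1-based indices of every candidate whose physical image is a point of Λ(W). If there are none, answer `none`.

none

π⊥(n) = n₀ + n₁ζ³ + n₂ζ⁶ + n₃ζ⁹ where ζ = e^{iπ/4}.
candidate 1: n = (-2, -3, 1, 3) → π⊥ ≈ (+2.242641, -1.000000); max(|x|,|y|,|x±y|/√2) = 2.292893 > 1.2 ⇒ ∉ W
candidate 2: n = (1, -1, 1, 1) → π⊥ ≈ (+2.414214, -1.000000); max(|x|,|y|,|x±y|/√2) = 2.414214 > 1.2 ⇒ ∉ W
candidate 3: n = (0, -3, 2, 2) → π⊥ ≈ (+3.535534, -2.707107); max(|x|,|y|,|x±y|/√2) = 4.414214 > 1.2 ⇒ ∉ W
candidate 4: n = (-1, -3, 2, 1) → π⊥ ≈ (+1.828427, -3.414214); max(|x|,|y|,|x±y|/√2) = 3.707107 > 1.2 ⇒ ∉ W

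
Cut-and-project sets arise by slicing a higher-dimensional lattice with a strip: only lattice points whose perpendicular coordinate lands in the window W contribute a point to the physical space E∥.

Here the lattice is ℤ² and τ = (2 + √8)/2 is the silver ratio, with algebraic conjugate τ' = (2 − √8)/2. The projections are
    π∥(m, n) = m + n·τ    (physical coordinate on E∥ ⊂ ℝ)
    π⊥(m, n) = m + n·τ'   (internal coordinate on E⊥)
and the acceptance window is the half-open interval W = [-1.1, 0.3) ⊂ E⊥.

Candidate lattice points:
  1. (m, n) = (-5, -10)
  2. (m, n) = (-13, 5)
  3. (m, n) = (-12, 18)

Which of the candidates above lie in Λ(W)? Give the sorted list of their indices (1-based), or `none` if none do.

Numerically τ ≈ 2.41421 and τ' = −1/τ ≈ -0.41421.
#1 (-5,-10): internal coord -5 + (-10)·τ' = -0.85786; -0.85786 ∈ [-1.1, 0.3) → IN Λ
#2 (-13,5): internal coord -13 + (5)·τ' = -15.07107; -15.07107 ∉ [-1.1, 0.3) → out
#3 (-12,18): internal coord -12 + (18)·τ' = -19.45584; -19.45584 ∉ [-1.1, 0.3) → out

1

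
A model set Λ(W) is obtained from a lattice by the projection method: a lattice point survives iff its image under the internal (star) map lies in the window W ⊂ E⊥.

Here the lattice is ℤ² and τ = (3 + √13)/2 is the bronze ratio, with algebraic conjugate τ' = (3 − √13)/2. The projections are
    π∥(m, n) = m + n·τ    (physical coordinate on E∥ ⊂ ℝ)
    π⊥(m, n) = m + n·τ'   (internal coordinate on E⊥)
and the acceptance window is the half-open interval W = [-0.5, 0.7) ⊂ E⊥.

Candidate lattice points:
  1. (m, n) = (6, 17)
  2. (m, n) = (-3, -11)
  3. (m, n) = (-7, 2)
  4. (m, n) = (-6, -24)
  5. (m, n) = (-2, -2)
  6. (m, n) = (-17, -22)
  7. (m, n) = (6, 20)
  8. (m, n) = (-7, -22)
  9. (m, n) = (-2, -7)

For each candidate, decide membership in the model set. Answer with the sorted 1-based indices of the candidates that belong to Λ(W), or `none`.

2, 7, 8, 9

Compute τ' = (3−√13)/2 = -0.302776, so π⊥(m,n) = m -0.302776·n.
#1 (6,17): internal coord 6 + (17)·τ' = +0.852814; +0.852814 ∉ [-0.5, 0.7) → out
#2 (-3,-11): internal coord -3 + (-11)·τ' = +0.330532; +0.330532 ∈ [-0.5, 0.7) → IN Λ
#3 (-7,2): internal coord -7 + (2)·τ' = -7.605551; -7.605551 ∉ [-0.5, 0.7) → out
#4 (-6,-24): internal coord -6 + (-24)·τ' = +1.266615; +1.266615 ∉ [-0.5, 0.7) → out
#5 (-2,-2): internal coord -2 + (-2)·τ' = -1.394449; -1.394449 ∉ [-0.5, 0.7) → out
#6 (-17,-22): internal coord -17 + (-22)·τ' = -10.338936; -10.338936 ∉ [-0.5, 0.7) → out
#7 (6,20): internal coord 6 + (20)·τ' = -0.055513; -0.055513 ∈ [-0.5, 0.7) → IN Λ
#8 (-7,-22): internal coord -7 + (-22)·τ' = -0.338936; -0.338936 ∈ [-0.5, 0.7) → IN Λ
#9 (-2,-7): internal coord -2 + (-7)·τ' = +0.119429; +0.119429 ∈ [-0.5, 0.7) → IN Λ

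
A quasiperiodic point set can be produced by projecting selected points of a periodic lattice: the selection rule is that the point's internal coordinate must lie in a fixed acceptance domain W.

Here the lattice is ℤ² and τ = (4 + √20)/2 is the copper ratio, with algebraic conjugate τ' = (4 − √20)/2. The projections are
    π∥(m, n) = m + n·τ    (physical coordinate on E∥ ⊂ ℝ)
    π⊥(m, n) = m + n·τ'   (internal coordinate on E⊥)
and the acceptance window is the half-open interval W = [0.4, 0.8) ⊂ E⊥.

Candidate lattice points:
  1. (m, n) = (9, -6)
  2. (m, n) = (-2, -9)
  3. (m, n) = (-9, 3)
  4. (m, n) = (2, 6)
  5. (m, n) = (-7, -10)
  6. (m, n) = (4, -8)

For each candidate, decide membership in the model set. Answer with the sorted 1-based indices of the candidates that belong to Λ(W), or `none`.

4

Numerically τ ≈ 4.2361 and τ' = −1/τ ≈ -0.2361.
[1] lift (9,-6): star map gives 10.4164; window check 0.4 ≤ 10.4164 < 0.8 is false → out
[2] lift (-2,-9): star map gives 0.1246; window check 0.4 ≤ 0.1246 < 0.8 is false → out
[3] lift (-9,3): star map gives -9.7082; window check 0.4 ≤ -9.7082 < 0.8 is false → out
[4] lift (2,6): star map gives 0.5836; window check 0.4 ≤ 0.5836 < 0.8 is true → IN Λ
[5] lift (-7,-10): star map gives -4.6393; window check 0.4 ≤ -4.6393 < 0.8 is false → out
[6] lift (4,-8): star map gives 5.8885; window check 0.4 ≤ 5.8885 < 0.8 is false → out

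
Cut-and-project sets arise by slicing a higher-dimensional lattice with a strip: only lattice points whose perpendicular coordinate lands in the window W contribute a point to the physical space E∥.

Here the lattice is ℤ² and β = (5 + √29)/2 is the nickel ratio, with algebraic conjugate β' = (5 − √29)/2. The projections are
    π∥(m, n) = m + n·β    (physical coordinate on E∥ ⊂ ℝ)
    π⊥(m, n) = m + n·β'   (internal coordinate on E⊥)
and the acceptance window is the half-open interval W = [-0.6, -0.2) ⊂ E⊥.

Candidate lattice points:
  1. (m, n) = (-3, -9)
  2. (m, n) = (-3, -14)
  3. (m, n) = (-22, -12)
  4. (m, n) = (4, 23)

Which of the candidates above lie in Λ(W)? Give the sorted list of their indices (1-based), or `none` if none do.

Numerically β ≈ 5.192582 and β' = −1/β ≈ -0.192582.
#1 (-3,-9): internal coord -3 + (-9)·β' = -1.266758; -1.266758 ∉ [-0.6, -0.2) → out
#2 (-3,-14): internal coord -3 + (-14)·β' = -0.303846; -0.303846 ∈ [-0.6, -0.2) → IN Λ
#3 (-22,-12): internal coord -22 + (-12)·β' = -19.689011; -19.689011 ∉ [-0.6, -0.2) → out
#4 (4,23): internal coord 4 + (23)·β' = -0.429395; -0.429395 ∈ [-0.6, -0.2) → IN Λ

2, 4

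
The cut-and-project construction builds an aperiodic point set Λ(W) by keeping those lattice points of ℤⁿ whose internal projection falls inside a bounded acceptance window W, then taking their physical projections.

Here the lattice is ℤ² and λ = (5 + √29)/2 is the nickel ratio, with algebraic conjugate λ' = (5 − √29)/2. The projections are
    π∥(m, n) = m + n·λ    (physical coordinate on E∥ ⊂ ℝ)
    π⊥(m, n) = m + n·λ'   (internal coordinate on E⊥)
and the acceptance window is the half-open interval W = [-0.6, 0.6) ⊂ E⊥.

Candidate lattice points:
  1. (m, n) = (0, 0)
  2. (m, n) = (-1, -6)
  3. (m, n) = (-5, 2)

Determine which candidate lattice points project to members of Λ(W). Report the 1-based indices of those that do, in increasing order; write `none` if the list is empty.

Numerically λ ≈ 5.1926 and λ' = −1/λ ≈ -0.1926.
[1] lift (0,0): star map gives 0.0000; window check -0.6 ≤ 0.0000 < 0.6 is true → IN Λ
[2] lift (-1,-6): star map gives 0.1555; window check -0.6 ≤ 0.1555 < 0.6 is true → IN Λ
[3] lift (-5,2): star map gives -5.3852; window check -0.6 ≤ -5.3852 < 0.6 is false → out

1, 2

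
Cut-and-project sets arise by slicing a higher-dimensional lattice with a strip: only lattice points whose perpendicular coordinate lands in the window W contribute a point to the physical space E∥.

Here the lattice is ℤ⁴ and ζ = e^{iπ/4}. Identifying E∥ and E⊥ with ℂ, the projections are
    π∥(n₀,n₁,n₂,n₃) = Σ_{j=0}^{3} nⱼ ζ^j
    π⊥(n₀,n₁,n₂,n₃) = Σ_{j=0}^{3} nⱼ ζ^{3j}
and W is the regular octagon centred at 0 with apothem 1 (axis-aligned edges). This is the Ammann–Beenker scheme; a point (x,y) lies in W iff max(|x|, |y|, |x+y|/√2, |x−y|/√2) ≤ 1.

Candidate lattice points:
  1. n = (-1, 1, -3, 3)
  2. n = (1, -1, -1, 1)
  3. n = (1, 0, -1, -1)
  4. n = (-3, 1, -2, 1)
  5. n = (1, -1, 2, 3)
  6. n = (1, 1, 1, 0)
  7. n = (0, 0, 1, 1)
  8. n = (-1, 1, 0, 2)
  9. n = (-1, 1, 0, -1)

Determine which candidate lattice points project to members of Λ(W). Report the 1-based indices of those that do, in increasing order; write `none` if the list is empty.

Internal map: ζ^{3j} for j=0..3 gives (1,0), (−√2/2,√2/2), (0,−1), (√2/2,√2/2).
candidate 1: n = (-1, 1, -3, 3) → π⊥ ≈ (+0.41421, +5.82843); max(|x|,|y|,|x±y|/√2) = 5.82843 > 1 ⇒ ∉ W
candidate 2: n = (1, -1, -1, 1) → π⊥ ≈ (+2.41421, +1.00000); max(|x|,|y|,|x±y|/√2) = 2.41421 > 1 ⇒ ∉ W
candidate 3: n = (1, 0, -1, -1) → π⊥ ≈ (+0.29289, +0.29289); max(|x|,|y|,|x±y|/√2) = 0.41421 ≤ 1 ⇒ ∈ W
candidate 4: n = (-3, 1, -2, 1) → π⊥ ≈ (-3.00000, +3.41421); max(|x|,|y|,|x±y|/√2) = 4.53553 > 1 ⇒ ∉ W
candidate 5: n = (1, -1, 2, 3) → π⊥ ≈ (+3.82843, -0.58579); max(|x|,|y|,|x±y|/√2) = 3.82843 > 1 ⇒ ∉ W
candidate 6: n = (1, 1, 1, 0) → π⊥ ≈ (+0.29289, -0.29289); max(|x|,|y|,|x±y|/√2) = 0.41421 ≤ 1 ⇒ ∈ W
candidate 7: n = (0, 0, 1, 1) → π⊥ ≈ (+0.70711, -0.29289); max(|x|,|y|,|x±y|/√2) = 0.70711 ≤ 1 ⇒ ∈ W
candidate 8: n = (-1, 1, 0, 2) → π⊥ ≈ (-0.29289, +2.12132); max(|x|,|y|,|x±y|/√2) = 2.12132 > 1 ⇒ ∉ W
candidate 9: n = (-1, 1, 0, -1) → π⊥ ≈ (-2.41421, +0.00000); max(|x|,|y|,|x±y|/√2) = 2.41421 > 1 ⇒ ∉ W

3, 6, 7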